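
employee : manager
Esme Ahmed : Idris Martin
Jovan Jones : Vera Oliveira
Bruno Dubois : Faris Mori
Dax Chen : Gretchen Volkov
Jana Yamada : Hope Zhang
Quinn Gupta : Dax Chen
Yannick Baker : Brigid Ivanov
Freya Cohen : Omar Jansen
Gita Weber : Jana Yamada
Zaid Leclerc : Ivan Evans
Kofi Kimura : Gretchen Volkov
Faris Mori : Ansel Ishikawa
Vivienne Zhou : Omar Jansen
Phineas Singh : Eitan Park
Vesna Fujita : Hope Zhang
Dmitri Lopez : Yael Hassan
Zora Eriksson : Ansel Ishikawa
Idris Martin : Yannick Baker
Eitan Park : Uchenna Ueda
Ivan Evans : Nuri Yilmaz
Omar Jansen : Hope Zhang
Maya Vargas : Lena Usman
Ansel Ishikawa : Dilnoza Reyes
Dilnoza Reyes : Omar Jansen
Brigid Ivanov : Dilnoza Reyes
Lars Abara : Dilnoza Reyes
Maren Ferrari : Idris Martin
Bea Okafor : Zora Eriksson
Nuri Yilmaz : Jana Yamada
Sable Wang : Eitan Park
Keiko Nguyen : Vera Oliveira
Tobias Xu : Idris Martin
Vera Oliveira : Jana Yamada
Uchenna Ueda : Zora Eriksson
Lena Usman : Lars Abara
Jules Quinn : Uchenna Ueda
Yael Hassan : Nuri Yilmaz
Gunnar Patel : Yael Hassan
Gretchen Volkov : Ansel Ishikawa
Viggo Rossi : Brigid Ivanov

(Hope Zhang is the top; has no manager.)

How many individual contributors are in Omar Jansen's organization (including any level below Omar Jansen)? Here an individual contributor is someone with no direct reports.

The people in Omar Jansen's organization with no one reporting to them are Freya Cohen, Vivienne Zhou, Viggo Rossi, Maren Ferrari, Tobias Xu, Esme Ahmed, Kofi Kimura, Quinn Gupta, Bruno Dubois, Jules Quinn, Sable Wang, Phineas Singh, Bea Okafor, Maya Vargas. That is 14.

14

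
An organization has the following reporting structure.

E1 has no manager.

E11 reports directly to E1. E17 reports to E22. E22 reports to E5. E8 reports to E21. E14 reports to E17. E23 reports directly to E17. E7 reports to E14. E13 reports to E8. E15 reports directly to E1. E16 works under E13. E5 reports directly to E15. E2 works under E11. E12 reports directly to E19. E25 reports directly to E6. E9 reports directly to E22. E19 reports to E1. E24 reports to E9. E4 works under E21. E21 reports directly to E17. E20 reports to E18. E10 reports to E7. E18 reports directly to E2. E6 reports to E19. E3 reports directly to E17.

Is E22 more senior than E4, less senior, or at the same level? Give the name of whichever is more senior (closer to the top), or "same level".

E22 is 3 levels below E1; E4 is 6. E22 is higher.

E22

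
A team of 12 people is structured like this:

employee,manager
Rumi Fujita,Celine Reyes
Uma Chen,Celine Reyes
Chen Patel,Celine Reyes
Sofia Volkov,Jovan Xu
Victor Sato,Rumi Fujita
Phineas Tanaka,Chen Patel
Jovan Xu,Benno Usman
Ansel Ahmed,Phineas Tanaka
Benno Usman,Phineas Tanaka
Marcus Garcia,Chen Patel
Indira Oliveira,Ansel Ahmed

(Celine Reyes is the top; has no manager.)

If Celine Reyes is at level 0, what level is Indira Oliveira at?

Chain from Indira Oliveira up to Celine Reyes: Indira Oliveira → Ansel Ahmed → Phineas Tanaka → Chen Patel → Celine Reyes. That is 4 steps up, so Indira Oliveira is 4 levels below Celine Reyes.

4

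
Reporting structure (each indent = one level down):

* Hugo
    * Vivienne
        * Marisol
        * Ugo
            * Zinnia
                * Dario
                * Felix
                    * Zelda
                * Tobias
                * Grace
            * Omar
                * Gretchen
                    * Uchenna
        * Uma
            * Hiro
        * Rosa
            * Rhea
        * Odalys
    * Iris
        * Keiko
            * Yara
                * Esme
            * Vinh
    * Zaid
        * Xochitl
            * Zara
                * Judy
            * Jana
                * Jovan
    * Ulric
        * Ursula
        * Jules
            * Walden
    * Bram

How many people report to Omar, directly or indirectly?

Omar directly manages Gretchen. Under Gretchen: Uchenna (1). That's 2 in total.

2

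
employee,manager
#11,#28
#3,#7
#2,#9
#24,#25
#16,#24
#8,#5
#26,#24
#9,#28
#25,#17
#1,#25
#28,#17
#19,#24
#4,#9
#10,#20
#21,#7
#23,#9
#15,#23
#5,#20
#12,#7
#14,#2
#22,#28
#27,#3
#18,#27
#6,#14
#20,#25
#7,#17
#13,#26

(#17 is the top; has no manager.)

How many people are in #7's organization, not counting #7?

5

#7 directly manages #12, #3, #21. #12 has no reports. Under #3: #27, #18 (2). #21 has no reports. So #7's organization is 3 direct reports plus everyone under them: 1 + 3 + 1 = 5.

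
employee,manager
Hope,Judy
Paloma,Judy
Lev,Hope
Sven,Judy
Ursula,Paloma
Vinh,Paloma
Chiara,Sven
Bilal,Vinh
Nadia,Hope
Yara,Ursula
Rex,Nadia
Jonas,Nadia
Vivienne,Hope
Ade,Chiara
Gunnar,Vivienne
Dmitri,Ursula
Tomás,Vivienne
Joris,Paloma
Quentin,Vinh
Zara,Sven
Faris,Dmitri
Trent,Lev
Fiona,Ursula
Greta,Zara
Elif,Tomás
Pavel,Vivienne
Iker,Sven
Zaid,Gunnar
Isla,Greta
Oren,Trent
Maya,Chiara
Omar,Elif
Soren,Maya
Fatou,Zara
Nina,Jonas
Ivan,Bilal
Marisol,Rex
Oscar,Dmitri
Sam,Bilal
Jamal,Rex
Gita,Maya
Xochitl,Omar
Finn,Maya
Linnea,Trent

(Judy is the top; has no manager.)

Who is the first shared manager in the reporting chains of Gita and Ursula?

Gita's chain of managers is Maya, Chiara, Sven, Judy. Ursula's chain of managers is Paloma, Judy. The first manager that appears in both chains is Judy.

Judy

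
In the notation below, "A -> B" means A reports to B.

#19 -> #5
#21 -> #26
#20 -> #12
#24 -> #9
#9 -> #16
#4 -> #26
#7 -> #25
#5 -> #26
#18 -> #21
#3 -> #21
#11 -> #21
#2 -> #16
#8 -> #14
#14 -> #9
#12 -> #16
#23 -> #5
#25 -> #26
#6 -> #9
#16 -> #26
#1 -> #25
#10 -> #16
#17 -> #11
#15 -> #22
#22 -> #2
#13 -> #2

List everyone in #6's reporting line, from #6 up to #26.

#6 reports to #9. #9 reports to #16. #16 reports to #26. #26 is at the top.

#6 -> #9 -> #16 -> #26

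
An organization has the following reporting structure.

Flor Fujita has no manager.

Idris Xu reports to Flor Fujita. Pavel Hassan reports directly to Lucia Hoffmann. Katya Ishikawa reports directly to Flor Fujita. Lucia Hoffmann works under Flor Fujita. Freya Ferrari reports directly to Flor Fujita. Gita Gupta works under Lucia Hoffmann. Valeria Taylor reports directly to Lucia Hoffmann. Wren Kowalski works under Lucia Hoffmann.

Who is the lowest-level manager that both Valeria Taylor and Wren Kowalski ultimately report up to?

Lucia Hoffmann

Valeria Taylor's chain of managers is Lucia Hoffmann, Flor Fujita. Wren Kowalski's chain of managers is Lucia Hoffmann, Flor Fujita. The first manager that appears in both chains is Lucia Hoffmann.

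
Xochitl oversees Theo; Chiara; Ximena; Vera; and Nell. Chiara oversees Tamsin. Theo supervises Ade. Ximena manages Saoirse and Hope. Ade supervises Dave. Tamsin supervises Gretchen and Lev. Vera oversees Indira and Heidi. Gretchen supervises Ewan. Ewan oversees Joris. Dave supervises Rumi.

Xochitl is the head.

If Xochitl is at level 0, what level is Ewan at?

Chain from Ewan up to Xochitl: Ewan → Gretchen → Tamsin → Chiara → Xochitl. That is 4 steps up, so Ewan is 4 levels below Xochitl.

4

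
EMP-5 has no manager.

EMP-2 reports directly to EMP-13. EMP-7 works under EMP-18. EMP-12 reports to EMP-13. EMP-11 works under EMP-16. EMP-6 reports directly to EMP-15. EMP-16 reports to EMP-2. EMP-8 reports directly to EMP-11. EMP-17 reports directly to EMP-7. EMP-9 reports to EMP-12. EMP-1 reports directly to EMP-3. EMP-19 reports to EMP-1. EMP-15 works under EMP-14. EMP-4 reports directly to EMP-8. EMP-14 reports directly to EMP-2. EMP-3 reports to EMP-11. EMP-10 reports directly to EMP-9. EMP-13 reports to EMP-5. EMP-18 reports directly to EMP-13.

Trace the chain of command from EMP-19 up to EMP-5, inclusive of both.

EMP-19 -> EMP-1 -> EMP-3 -> EMP-11 -> EMP-16 -> EMP-2 -> EMP-13 -> EMP-5

EMP-19 reports to EMP-1. EMP-1 reports to EMP-3. EMP-3 reports to EMP-11. EMP-11 reports to EMP-16. EMP-16 reports to EMP-2. EMP-2 reports to EMP-13. EMP-13 reports to EMP-5. EMP-5 is at the top.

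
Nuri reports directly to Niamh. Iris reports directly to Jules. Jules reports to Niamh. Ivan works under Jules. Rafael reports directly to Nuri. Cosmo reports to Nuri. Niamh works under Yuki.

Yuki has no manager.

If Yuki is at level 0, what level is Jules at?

2

Chain from Jules up to Yuki: Jules → Niamh → Yuki. That is 2 steps up, so Jules is 2 levels below Yuki.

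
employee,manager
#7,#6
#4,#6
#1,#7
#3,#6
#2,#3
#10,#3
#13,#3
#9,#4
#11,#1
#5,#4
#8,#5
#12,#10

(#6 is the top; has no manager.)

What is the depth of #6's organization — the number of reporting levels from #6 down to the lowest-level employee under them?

3

The longest chain under #6 runs #6 → #3 → #10 → #12, which is 3 levels below #6.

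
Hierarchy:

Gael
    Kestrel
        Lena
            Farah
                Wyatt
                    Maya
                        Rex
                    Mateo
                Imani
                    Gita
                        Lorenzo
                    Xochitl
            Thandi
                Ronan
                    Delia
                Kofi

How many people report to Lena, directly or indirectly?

Lena directly manages Farah, Thandi. Under Farah: Imani, Xochitl, Gita, Lorenzo, Wyatt, Mateo, Maya, Rex (8). Under Thandi: Kofi, Ronan, Delia (3). So Lena's organization is 2 direct reports plus everyone under them: 9 + 4 = 13.

13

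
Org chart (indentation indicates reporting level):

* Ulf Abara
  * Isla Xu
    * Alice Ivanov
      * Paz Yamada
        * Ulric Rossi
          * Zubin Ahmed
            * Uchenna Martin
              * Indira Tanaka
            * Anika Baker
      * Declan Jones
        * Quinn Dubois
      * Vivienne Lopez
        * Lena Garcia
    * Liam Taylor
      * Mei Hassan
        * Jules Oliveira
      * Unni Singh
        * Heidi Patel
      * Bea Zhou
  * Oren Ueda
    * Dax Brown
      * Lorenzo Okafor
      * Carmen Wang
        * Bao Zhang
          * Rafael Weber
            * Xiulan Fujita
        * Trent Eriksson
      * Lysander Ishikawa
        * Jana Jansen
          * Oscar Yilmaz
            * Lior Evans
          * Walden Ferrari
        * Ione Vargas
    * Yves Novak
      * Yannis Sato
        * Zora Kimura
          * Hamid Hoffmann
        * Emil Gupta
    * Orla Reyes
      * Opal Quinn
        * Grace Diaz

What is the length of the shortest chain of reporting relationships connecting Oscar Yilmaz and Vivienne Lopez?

Oscar Yilmaz is 5 levels below Ulf Abara, and Vivienne Lopez is 3 levels below Ulf Abara (their lowest common manager). The shortest path runs up from Oscar Yilmaz to Ulf Abara and back down to Vivienne Lopez: 5 + 3 = 8 links.

8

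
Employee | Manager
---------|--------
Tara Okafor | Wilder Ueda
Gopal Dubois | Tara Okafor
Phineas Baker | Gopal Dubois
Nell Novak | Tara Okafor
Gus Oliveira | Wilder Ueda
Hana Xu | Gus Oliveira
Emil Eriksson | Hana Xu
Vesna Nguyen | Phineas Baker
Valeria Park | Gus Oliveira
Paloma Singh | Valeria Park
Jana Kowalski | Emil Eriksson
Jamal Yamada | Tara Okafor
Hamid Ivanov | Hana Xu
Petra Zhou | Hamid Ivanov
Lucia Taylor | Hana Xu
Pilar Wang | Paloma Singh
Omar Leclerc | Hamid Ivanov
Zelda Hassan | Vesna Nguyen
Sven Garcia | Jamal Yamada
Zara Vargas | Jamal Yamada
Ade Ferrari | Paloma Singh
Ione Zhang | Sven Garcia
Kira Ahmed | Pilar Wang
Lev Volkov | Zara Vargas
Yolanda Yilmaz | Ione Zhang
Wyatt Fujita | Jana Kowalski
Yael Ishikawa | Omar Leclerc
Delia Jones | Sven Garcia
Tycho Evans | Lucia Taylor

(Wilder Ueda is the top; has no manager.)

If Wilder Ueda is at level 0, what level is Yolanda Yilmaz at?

Chain from Yolanda Yilmaz up to Wilder Ueda: Yolanda Yilmaz → Ione Zhang → Sven Garcia → Jamal Yamada → Tara Okafor → Wilder Ueda. That is 5 steps up, so Yolanda Yilmaz is 5 levels below Wilder Ueda.

5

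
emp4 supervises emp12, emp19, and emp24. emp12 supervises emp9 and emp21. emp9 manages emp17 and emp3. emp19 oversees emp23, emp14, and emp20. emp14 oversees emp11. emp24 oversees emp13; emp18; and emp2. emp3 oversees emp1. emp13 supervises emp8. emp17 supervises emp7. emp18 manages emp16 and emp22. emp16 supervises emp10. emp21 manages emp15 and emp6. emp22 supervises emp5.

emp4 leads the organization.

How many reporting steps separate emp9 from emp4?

Chain from emp9 up to emp4: emp9 → emp12 → emp4. That is 2 steps up, so emp9 is 2 levels below emp4.

2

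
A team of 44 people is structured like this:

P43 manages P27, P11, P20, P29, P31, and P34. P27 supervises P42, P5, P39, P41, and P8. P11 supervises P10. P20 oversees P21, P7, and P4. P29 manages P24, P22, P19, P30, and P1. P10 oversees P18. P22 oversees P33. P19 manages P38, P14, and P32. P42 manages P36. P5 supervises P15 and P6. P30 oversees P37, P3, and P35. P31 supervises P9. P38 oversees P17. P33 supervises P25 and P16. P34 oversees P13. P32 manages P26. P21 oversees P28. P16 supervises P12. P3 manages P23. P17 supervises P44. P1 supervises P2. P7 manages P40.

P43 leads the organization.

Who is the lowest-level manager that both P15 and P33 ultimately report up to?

P15's chain of managers is P5, P27, P43. P33's chain of managers is P22, P29, P43. The first manager that appears in both chains is P43.

P43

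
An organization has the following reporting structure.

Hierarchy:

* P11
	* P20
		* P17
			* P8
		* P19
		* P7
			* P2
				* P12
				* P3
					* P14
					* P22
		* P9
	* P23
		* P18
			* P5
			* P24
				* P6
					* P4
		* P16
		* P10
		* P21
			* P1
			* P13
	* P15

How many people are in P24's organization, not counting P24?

P24 directly manages P6. Under P6: P4 (1). That's 2 in total.

2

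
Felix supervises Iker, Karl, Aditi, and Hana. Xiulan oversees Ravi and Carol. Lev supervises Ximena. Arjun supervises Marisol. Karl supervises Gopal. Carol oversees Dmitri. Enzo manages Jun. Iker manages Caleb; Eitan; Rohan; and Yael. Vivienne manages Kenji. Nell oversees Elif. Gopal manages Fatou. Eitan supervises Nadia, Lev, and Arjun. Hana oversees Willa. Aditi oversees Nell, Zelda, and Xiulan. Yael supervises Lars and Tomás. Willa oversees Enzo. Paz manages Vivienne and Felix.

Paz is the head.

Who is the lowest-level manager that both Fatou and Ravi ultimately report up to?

Fatou's chain of managers is Gopal, Karl, Felix, Paz. Ravi's chain of managers is Xiulan, Aditi, Felix, Paz. The first manager that appears in both chains is Felix.

Felix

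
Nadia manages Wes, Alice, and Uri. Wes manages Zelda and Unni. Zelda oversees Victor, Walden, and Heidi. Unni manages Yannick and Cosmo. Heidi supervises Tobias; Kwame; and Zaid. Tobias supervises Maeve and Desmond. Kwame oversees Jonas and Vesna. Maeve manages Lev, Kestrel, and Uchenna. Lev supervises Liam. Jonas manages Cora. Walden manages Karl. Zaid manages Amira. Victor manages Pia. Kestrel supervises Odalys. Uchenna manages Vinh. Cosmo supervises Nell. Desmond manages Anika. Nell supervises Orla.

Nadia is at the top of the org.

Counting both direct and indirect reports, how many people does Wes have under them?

Wes directly manages Zelda, Unni. Under Zelda: Victor, Pia, Walden, Karl, Heidi, Zaid, Amira, Kwame, Vesna, Jonas, Cora, Tobias, Desmond, Anika, Maeve, Uchenna, Vinh, Kestrel, Odalys, Lev, Liam (21). Under Unni: Cosmo, Nell, Orla, Yannick (4). So Wes's organization is 2 direct reports plus everyone under them: 22 + 5 = 27.

27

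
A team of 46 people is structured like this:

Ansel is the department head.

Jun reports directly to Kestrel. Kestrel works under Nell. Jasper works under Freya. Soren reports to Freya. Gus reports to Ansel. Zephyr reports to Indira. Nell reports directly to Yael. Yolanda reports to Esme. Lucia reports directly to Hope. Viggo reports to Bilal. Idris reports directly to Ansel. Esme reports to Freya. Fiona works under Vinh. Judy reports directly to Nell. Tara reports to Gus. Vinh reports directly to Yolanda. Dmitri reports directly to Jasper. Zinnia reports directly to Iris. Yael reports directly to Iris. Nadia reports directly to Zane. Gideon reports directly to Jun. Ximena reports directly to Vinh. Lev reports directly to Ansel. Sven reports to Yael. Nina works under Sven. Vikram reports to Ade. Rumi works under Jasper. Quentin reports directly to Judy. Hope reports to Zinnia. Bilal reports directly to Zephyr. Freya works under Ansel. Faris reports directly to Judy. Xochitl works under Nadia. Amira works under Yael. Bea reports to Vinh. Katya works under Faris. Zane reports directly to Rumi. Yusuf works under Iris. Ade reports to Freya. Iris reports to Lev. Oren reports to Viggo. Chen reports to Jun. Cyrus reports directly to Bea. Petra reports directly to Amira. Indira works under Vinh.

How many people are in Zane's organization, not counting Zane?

Zane directly manages Nadia. Under Nadia: Xochitl (1). That's 2 in total.

2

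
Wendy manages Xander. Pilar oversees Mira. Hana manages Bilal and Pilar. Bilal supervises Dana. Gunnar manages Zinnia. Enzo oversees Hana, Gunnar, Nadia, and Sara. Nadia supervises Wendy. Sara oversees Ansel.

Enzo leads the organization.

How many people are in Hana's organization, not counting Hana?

4

Hana directly manages Pilar, Bilal. Under Pilar: Mira (1). Under Bilal: Dana (1). So Hana's organization is 2 direct reports plus everyone under them: 2 + 2 = 4.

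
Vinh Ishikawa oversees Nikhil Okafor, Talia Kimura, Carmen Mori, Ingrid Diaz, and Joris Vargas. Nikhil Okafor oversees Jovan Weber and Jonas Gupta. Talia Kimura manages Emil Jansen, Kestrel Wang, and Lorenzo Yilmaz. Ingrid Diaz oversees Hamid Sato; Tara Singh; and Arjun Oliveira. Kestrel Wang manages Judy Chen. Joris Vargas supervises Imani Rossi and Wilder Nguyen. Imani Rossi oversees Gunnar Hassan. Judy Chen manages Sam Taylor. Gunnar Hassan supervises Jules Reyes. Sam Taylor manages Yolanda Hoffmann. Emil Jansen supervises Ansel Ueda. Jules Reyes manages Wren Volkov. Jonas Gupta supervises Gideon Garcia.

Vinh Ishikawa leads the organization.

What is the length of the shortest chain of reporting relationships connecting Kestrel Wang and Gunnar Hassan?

5

Kestrel Wang is 2 levels below Vinh Ishikawa, and Gunnar Hassan is 3 levels below Vinh Ishikawa (their lowest common manager). The shortest path runs up from Kestrel Wang to Vinh Ishikawa and back down to Gunnar Hassan: 2 + 3 = 5 links.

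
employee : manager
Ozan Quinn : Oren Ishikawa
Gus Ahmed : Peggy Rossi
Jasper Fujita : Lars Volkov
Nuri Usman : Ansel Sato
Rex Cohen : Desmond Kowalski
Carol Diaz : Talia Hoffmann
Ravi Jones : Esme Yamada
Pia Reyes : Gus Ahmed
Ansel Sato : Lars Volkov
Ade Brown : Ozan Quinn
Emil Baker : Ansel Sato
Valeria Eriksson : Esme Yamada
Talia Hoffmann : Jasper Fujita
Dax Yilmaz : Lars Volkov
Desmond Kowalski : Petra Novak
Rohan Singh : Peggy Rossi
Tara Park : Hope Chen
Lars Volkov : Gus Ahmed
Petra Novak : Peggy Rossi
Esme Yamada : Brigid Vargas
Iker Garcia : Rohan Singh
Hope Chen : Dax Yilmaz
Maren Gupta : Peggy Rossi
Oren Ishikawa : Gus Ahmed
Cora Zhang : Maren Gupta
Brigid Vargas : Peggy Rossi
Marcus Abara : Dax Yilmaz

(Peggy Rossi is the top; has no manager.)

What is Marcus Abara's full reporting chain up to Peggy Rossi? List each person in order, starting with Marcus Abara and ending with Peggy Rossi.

Marcus Abara -> Dax Yilmaz -> Lars Volkov -> Gus Ahmed -> Peggy Rossi

Marcus Abara reports to Dax Yilmaz. Dax Yilmaz reports to Lars Volkov. Lars Volkov reports to Gus Ahmed. Gus Ahmed reports to Peggy Rossi. Peggy Rossi is at the top.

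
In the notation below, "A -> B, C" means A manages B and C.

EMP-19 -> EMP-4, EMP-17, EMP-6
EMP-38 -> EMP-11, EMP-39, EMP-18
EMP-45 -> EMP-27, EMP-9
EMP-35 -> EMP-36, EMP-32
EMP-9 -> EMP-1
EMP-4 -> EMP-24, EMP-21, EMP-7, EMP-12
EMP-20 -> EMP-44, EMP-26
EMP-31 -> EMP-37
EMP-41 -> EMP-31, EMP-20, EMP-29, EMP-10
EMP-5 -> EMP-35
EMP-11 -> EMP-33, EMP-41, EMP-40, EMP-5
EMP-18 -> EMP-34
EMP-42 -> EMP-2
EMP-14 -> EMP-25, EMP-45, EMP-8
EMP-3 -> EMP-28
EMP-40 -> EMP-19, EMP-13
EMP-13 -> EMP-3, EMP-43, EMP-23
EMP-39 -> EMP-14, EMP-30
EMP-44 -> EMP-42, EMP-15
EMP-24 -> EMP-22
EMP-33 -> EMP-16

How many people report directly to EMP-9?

1

EMP-9 directly manages EMP-1. That is 1 direct report.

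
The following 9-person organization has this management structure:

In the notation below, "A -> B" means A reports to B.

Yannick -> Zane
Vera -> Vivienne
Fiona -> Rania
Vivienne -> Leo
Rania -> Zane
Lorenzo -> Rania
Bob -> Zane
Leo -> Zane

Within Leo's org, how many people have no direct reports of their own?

The only person in Leo's organization with no one reporting to them is Vera. That is 1.

1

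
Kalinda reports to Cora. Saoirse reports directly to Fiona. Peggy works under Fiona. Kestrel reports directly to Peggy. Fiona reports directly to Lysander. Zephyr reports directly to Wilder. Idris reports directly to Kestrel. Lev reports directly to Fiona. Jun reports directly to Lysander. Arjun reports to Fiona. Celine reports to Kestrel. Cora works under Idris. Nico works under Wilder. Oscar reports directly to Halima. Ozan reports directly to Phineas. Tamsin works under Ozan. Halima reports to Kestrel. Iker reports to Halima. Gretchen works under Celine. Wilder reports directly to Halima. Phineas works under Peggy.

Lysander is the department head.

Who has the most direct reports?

Fiona

Direct-report counts: Lysander has 2; Fiona has 4; Peggy has 2; Kestrel has 3; Idris has 1; Cora has 1; Halima has 3; Wilder has 2; Celine has 1; Phineas has 1; Ozan has 1. The largest is 4, held by Fiona.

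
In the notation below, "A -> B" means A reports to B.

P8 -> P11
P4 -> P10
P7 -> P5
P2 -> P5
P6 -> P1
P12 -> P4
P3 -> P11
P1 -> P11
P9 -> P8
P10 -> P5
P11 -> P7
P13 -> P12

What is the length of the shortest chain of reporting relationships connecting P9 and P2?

5

P9 is 4 levels below P5, and P2 is 1 level below P5 (their lowest common manager). The shortest path runs up from P9 to P5 and back down to P2: 4 + 1 = 5 links.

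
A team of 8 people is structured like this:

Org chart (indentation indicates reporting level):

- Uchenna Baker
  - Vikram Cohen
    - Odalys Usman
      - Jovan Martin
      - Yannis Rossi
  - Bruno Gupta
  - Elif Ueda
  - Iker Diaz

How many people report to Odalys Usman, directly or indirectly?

Odalys Usman directly manages Jovan Martin, Yannis Rossi. Jovan Martin has no reports. Yannis Rossi has no reports. So Odalys Usman's organization is 2 direct reports plus everyone under them: 1 + 1 = 2.

2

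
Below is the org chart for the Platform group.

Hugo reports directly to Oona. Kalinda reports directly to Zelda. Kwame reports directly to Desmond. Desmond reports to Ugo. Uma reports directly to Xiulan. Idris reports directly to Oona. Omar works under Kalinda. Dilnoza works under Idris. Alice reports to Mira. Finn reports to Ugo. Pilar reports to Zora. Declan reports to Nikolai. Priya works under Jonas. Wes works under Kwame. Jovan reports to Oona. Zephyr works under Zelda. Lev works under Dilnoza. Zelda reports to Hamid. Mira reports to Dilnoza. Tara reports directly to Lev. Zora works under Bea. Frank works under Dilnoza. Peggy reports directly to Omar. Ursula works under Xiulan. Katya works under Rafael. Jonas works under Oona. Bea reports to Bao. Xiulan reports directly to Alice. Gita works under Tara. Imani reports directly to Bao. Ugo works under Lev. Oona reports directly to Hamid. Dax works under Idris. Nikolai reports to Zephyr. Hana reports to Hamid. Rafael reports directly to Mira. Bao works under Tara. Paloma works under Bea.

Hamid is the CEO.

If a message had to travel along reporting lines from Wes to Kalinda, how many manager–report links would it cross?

10

Wes is 8 levels below Hamid, and Kalinda is 2 levels below Hamid (their lowest common manager). The shortest path runs up from Wes to Hamid and back down to Kalinda: 8 + 2 = 10 links.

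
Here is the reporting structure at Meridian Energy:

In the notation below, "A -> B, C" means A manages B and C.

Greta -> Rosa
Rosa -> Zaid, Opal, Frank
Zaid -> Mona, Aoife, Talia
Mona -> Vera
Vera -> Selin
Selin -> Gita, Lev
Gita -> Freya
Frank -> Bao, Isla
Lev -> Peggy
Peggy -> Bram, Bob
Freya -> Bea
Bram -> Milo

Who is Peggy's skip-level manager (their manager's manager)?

Selin

Peggy reports to Lev, and Lev reports to Selin. So Peggy's skip-level manager is Selin.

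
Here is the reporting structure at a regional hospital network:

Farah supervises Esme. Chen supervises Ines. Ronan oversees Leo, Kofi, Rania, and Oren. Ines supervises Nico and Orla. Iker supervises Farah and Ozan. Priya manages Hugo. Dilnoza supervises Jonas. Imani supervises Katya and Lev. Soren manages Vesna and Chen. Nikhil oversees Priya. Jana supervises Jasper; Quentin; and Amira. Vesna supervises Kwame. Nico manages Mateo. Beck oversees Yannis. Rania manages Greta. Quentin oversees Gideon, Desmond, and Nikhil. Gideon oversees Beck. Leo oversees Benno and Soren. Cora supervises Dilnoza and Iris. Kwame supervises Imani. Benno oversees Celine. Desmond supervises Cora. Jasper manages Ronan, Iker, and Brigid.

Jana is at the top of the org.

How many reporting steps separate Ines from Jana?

Chain from Ines up to Jana: Ines → Chen → Soren → Leo → Ronan → Jasper → Jana. That is 6 steps up, so Ines is 6 levels below Jana.

6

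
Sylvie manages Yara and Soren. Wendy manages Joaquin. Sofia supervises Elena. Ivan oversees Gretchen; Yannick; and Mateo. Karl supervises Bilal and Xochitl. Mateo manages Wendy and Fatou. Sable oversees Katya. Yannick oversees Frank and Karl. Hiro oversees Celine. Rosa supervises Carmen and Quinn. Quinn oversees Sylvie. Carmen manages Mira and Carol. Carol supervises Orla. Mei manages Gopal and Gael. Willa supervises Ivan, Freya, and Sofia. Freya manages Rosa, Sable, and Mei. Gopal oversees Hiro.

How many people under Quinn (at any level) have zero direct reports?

The people in Quinn's organization with no one reporting to them are Yara, Soren. That is 2.

2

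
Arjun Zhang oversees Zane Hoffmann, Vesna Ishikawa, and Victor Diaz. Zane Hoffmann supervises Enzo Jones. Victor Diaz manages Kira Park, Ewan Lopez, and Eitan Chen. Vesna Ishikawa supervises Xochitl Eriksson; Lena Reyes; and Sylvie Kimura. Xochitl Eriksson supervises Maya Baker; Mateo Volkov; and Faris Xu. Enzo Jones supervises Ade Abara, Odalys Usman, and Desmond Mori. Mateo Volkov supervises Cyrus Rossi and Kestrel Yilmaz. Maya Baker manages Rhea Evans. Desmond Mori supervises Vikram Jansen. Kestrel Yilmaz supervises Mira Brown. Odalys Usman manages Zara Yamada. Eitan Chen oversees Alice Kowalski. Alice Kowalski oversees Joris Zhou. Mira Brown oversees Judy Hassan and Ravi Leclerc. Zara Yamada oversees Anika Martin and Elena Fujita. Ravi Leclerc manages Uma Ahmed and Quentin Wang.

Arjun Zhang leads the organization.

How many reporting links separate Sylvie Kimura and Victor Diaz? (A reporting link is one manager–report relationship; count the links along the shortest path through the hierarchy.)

3

Sylvie Kimura is 2 levels below Arjun Zhang, and Victor Diaz is 1 level below Arjun Zhang (their lowest common manager). The shortest path runs up from Sylvie Kimura to Arjun Zhang and back down to Victor Diaz: 2 + 1 = 3 links.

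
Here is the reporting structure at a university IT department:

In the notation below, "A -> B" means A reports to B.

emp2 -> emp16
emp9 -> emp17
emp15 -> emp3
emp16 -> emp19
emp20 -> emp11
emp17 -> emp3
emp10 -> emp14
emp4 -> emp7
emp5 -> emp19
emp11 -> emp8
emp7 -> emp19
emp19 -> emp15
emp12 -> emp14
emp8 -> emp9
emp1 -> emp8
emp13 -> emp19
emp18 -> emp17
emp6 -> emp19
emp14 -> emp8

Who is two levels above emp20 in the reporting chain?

emp20 reports to emp11, and emp11 reports to emp8. So emp20's skip-level manager is emp8.

emp8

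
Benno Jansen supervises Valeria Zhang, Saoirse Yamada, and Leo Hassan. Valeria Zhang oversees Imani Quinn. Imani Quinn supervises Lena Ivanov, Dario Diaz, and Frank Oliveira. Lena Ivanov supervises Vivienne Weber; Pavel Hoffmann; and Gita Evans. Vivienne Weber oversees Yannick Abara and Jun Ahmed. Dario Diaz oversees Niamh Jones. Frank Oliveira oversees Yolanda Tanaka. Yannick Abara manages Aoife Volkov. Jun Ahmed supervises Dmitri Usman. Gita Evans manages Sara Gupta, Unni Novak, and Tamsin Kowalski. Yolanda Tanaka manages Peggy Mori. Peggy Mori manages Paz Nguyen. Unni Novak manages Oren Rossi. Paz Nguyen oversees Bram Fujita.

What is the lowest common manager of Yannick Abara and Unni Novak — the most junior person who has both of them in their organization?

Lena Ivanov

Yannick Abara's chain of managers is Vivienne Weber, Lena Ivanov, Imani Quinn, Valeria Zhang, Benno Jansen. Unni Novak's chain of managers is Gita Evans, Lena Ivanov, Imani Quinn, Valeria Zhang, Benno Jansen. The first manager that appears in both chains is Lena Ivanov.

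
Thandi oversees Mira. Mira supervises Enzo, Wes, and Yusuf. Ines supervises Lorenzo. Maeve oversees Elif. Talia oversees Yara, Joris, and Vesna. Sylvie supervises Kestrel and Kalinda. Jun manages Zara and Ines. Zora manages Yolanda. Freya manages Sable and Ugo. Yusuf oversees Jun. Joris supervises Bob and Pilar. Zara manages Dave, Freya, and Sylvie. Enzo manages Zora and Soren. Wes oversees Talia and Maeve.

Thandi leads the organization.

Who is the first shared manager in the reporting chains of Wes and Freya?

Wes's chain of managers is Mira, Thandi. Freya's chain of managers is Zara, Jun, Yusuf, Mira, Thandi. The first manager that appears in both chains is Mira.

Mira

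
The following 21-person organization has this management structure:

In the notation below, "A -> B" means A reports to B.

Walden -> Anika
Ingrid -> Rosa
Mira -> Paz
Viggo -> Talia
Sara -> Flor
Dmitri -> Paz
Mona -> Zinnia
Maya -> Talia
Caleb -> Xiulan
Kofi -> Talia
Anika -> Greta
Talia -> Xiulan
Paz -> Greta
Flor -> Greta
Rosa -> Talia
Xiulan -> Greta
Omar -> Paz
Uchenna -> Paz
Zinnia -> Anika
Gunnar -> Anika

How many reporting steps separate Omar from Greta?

Chain from Omar up to Greta: Omar → Paz → Greta. That is 2 steps up, so Omar is 2 levels below Greta.

2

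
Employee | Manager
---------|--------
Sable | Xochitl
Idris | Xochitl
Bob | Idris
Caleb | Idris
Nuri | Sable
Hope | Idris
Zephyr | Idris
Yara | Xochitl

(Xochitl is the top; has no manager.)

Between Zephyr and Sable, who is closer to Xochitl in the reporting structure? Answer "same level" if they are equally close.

Sable

Zephyr is 2 levels below Xochitl; Sable is 1. Sable is higher.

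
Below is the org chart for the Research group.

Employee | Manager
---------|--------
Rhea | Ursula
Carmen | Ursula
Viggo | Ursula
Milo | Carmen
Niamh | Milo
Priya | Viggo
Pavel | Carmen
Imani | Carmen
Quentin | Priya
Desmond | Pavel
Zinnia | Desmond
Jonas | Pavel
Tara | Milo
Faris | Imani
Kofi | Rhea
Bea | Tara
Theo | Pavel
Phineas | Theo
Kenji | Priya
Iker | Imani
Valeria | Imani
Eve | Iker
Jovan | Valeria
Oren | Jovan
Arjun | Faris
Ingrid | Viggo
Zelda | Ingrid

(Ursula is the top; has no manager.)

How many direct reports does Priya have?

Priya directly manages Quentin, Kenji. That is 2 direct reports.

2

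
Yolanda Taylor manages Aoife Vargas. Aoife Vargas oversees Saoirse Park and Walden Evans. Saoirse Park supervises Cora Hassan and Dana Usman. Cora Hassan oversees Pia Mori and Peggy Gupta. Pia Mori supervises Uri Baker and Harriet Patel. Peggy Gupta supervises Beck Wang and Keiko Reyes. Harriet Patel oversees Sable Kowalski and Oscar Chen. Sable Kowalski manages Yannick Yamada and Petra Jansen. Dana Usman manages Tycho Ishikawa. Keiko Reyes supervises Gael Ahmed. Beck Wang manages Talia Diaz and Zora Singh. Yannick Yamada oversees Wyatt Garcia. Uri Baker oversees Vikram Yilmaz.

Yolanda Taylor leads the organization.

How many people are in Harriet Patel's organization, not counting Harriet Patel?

5

Harriet Patel directly manages Sable Kowalski, Oscar Chen. Under Sable Kowalski: Petra Jansen, Yannick Yamada, Wyatt Garcia (3). Oscar Chen has no reports. So Harriet Patel's organization is 2 direct reports plus everyone under them: 4 + 1 = 5.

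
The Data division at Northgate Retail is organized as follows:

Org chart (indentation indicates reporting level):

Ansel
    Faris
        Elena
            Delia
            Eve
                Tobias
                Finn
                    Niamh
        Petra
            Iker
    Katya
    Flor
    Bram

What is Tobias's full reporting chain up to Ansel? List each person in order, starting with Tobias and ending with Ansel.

Tobias -> Eve -> Elena -> Faris -> Ansel

Tobias reports to Eve. Eve reports to Elena. Elena reports to Faris. Faris reports to Ansel. Ansel is at the top.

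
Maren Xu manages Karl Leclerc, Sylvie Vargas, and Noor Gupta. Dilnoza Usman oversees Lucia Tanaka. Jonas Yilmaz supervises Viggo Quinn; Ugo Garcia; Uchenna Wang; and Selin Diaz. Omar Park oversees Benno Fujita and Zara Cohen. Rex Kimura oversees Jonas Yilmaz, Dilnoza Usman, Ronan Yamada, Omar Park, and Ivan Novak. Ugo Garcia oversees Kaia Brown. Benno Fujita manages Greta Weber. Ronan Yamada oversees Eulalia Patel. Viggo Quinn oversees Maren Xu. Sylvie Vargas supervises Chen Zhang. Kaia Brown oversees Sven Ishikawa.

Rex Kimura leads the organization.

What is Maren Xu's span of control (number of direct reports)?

3

Maren Xu directly manages Karl Leclerc, Sylvie Vargas, Noor Gupta. That is 3 direct reports.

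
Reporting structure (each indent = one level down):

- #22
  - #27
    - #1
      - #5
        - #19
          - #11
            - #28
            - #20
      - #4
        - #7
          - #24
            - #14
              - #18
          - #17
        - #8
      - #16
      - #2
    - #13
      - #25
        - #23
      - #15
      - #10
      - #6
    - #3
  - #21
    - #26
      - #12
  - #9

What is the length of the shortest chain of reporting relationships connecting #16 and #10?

#16 is 2 levels below #27, and #10 is 2 levels below #27 (their lowest common manager). The shortest path runs up from #16 to #27 and back down to #10: 2 + 2 = 4 links.

4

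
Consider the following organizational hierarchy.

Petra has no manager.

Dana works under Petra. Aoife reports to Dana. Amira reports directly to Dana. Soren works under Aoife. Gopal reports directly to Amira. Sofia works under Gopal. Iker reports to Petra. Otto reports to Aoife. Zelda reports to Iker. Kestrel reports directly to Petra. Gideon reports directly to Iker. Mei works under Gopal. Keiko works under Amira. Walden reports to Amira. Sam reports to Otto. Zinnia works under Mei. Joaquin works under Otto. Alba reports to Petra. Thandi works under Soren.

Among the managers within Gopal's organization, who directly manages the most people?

Gopal

Direct-report counts within Gopal's organization: Gopal has 2; Mei has 1. The largest is 2, held by Gopal.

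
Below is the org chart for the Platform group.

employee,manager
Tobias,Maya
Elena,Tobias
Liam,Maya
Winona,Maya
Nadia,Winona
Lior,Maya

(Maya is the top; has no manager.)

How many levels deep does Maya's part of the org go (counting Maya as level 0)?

2

The longest chain under Maya runs Maya → Tobias → Elena, which is 2 levels below Maya.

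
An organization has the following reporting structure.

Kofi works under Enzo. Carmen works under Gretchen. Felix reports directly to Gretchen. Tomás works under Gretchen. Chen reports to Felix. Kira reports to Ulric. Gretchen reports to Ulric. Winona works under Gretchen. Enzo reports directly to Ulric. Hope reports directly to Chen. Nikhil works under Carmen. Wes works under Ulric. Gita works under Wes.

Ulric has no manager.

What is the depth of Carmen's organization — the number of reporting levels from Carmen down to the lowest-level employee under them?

The longest chain under Carmen runs Carmen → Nikhil, which is 1 level below Carmen.

1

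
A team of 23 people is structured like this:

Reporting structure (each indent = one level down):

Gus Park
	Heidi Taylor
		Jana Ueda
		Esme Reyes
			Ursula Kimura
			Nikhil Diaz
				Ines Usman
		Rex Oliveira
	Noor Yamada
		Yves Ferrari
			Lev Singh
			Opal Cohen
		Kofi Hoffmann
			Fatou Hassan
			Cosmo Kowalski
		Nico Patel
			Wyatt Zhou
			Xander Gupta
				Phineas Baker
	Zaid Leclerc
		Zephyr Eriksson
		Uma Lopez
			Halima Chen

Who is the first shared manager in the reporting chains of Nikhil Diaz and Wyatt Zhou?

Nikhil Diaz's chain of managers is Esme Reyes, Heidi Taylor, Gus Park. Wyatt Zhou's chain of managers is Nico Patel, Noor Yamada, Gus Park. The first manager that appears in both chains is Gus Park.

Gus Park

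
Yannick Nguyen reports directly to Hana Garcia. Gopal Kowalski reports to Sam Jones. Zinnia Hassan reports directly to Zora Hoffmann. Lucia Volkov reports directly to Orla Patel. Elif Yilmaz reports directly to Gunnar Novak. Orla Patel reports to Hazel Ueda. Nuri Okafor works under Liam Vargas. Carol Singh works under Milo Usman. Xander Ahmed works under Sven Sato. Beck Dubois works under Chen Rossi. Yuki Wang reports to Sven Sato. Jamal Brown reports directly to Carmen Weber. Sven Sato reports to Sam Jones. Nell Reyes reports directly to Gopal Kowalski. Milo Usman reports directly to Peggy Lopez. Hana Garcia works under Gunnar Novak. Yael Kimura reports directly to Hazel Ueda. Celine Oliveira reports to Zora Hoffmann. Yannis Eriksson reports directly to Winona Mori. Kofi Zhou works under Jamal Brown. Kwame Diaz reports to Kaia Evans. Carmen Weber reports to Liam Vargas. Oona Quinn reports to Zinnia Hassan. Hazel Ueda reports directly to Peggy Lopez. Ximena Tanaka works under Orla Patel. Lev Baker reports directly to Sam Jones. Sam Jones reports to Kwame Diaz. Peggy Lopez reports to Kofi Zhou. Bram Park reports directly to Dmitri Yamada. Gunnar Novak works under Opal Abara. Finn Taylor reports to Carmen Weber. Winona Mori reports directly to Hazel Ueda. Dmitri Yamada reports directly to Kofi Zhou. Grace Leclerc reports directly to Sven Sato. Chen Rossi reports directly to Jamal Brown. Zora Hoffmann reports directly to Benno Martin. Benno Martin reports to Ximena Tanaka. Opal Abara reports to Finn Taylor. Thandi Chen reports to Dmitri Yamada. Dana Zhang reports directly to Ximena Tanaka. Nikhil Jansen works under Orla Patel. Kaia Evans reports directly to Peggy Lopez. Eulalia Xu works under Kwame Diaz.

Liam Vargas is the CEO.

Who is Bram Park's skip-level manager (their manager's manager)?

Kofi Zhou

Bram Park reports to Dmitri Yamada, and Dmitri Yamada reports to Kofi Zhou. So Bram Park's skip-level manager is Kofi Zhou.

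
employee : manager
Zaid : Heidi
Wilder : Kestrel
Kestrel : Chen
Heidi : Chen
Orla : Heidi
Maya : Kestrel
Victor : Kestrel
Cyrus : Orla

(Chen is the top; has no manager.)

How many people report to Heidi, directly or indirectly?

3

Heidi directly manages Zaid, Orla. Zaid has no reports. Under Orla: Cyrus (1). So Heidi's organization is 2 direct reports plus everyone under them: 1 + 2 = 3.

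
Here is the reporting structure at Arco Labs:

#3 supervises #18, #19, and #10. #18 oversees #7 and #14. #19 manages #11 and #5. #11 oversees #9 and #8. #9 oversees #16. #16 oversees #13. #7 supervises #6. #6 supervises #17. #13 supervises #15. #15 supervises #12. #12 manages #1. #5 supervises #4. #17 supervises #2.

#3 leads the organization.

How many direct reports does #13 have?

#13 directly manages #15. That is 1 direct report.

1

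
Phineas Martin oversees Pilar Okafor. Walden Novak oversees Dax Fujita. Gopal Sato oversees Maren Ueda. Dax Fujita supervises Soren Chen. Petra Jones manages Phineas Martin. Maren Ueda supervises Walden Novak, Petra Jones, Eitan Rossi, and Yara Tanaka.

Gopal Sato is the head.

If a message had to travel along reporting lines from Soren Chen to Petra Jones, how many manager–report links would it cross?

Soren Chen is 3 levels below Maren Ueda, and Petra Jones is 1 level below Maren Ueda (their lowest common manager). The shortest path runs up from Soren Chen to Maren Ueda and back down to Petra Jones: 3 + 1 = 4 links.

4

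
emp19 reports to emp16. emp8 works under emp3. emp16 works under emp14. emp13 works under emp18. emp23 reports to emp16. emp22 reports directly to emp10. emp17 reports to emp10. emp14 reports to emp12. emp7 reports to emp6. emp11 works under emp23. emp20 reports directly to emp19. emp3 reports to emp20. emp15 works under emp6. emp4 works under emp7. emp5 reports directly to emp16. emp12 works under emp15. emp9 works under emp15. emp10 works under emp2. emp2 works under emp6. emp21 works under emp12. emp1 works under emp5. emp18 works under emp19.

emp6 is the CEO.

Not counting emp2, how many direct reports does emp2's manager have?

2

emp2 reports to emp6. emp6's other direct reports are emp15, emp7 — 2 peers.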